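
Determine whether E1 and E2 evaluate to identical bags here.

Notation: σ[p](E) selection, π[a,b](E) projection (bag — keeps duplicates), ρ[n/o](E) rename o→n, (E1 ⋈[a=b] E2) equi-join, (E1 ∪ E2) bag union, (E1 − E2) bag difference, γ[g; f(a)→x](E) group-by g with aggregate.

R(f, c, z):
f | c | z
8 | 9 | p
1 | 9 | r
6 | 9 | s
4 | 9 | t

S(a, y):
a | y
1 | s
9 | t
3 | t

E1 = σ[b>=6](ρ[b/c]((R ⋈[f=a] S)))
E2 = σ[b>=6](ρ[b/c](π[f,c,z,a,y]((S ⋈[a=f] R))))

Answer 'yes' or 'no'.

E1 per-node cardinality:
  R → 4
  S → 3
  (R ⋈[f=a] S) → 1
  ρ[b/c]((R ⋈[f=a] S)) → 1
  σ[b>=6](ρ[b/c]((R ⋈[f=a] S))) → 1
E2 per-node cardinality:
  S → 3
  R → 4
  (S ⋈[a=f] R) → 1
  π[f,c,z,a,y]((S ⋈[a=f] R)) → 1
  ρ[b/c](π[f,c,z,a,y]((S ⋈[a=f] R))) → 1
  σ[b>=6](ρ[b/c](π[f,c,z,a,y]((S ⋈[a=f] R)))) → 1

E1 and E2 produce the same multiset:
f | b | z | a | y
1 | 9 | r | 1 | s

yes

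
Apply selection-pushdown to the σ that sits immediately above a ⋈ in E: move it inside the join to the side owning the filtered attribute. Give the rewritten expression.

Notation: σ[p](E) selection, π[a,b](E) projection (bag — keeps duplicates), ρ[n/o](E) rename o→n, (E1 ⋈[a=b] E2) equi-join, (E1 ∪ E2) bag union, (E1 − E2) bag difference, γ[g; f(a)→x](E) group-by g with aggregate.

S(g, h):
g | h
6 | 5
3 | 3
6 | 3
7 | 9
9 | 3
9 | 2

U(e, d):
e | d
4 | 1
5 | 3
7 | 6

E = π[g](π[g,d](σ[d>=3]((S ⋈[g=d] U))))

σ filters on d, owned by the right side.
E' = π[g](π[g,d]((S ⋈[g=d] σ[d>=3](U))))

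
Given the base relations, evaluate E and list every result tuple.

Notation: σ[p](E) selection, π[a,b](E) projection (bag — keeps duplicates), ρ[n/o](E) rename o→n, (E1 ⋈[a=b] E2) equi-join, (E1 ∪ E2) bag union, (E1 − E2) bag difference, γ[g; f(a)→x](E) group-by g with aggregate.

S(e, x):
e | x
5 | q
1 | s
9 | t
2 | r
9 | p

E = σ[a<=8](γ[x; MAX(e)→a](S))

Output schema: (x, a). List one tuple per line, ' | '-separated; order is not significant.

Stepwise |·|:
  S → 5
  γ[x; MAX(e)→a](S) → 5
  σ[a<=8](γ[x; MAX(e)→a](S)) → 3

== RESULT ==
x | a
q | 5
r | 2
s | 1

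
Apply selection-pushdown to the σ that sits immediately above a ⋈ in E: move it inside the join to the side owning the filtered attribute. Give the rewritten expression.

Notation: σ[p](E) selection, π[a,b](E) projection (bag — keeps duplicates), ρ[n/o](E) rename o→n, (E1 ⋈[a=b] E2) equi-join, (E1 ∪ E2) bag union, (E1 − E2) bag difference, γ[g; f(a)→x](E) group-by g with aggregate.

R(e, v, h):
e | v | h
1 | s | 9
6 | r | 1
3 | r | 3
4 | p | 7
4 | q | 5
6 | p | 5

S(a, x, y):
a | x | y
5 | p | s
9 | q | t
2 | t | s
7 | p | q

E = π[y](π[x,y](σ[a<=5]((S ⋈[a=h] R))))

σ filters on a, owned by the left side.
E' = π[y](π[x,y]((σ[a<=5](S) ⋈[a=h] R)))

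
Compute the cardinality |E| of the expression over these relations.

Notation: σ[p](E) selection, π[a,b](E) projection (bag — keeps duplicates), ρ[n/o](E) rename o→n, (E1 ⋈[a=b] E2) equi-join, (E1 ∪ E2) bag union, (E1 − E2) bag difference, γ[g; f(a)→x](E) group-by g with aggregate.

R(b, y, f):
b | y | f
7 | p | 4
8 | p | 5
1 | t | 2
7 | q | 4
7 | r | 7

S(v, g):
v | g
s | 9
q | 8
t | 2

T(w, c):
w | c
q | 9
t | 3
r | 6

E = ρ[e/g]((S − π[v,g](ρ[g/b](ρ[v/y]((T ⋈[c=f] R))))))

Subexpression sizes:
  S → 3
  T → 3
  R → 5
  (T ⋈[c=f] R) → 0
  ρ[v/y]((T ⋈[c=f] R)) → 0
  ρ[g/b](ρ[v/y]((T ⋈[c=f] R))) → 0
  π[v,g](ρ[g/b](ρ[v/y]((T ⋈[c=f] R)))) → 0
  (S − π[v,g](ρ[g/b](ρ[v/y]((T ⋈[c=f] R))))) → 3
  ρ[e/g]((S − π[v,g](ρ[g/b](ρ[v/y]((T ⋈[c=f] R)))))) → 3

|E| = 3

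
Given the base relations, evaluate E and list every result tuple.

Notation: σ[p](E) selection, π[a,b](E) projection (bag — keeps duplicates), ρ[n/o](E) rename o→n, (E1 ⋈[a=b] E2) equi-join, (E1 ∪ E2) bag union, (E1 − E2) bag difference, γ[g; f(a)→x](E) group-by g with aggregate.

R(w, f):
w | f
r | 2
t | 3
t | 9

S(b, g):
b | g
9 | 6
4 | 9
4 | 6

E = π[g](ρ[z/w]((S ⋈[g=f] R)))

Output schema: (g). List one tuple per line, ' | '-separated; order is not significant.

Row counts bottom-up:
  S → 3
  R → 3
  (S ⋈[g=f] R) → 1
  ρ[z/w]((S ⋈[g=f] R)) → 1
  π[g](ρ[z/w]((S ⋈[g=f] R))) → 1

== RESULT ==
g
9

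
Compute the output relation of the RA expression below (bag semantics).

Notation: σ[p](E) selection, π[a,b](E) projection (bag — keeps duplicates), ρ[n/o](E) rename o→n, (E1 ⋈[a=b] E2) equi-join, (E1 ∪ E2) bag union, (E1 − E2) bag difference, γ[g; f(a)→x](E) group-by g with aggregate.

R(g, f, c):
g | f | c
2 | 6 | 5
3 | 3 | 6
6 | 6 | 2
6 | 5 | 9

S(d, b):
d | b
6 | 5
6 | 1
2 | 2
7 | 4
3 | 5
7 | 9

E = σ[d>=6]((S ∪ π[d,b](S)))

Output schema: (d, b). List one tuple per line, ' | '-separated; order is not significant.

Row counts bottom-up:
  S → 6
  S → 6
  π[d,b](S) → 6
  (S ∪ π[d,b](S)) → 12
  σ[d>=6]((S ∪ π[d,b](S))) → 8

== RESULT ==
d | b
6 | 1
6 | 1
6 | 5
6 | 5
7 | 4
7 | 4
7 | 9
7 | 9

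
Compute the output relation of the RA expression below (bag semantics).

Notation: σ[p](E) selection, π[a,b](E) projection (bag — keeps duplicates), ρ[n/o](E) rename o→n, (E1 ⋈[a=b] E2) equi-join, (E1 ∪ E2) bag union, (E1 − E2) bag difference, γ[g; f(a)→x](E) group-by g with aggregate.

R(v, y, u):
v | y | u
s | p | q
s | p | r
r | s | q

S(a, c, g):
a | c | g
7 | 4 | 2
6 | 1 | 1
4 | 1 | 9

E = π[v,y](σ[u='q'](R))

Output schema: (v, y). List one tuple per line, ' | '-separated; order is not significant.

Stepwise |·|:
  R → 3
  σ[u='q'](R) → 2
  π[v,y](σ[u='q'](R)) → 2

== RESULT ==
v | y
r | s
s | p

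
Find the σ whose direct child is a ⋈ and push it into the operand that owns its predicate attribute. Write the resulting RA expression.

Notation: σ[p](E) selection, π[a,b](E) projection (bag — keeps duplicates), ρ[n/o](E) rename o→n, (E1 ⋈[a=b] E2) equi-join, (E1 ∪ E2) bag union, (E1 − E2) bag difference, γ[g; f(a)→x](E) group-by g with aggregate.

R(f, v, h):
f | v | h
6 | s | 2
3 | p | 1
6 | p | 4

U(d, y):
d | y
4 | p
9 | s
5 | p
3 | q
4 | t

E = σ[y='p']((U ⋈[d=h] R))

σ filters on y, owned by the left side.
E' = (σ[y='p'](U) ⋈[d=h] R)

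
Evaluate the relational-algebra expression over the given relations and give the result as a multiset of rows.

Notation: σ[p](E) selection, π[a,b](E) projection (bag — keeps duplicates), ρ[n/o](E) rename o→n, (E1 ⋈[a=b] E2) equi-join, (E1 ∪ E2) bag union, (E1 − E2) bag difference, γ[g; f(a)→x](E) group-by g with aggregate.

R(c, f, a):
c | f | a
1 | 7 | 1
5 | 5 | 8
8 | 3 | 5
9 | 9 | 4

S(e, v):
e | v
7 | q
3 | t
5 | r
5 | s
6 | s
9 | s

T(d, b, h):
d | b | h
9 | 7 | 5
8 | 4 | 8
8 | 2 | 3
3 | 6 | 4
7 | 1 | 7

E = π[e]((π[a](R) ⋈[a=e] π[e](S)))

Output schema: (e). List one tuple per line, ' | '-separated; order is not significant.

Subexpression sizes:
  R → 4
  π[a](R) → 4
  S → 6
  π[e](S) → 6
  (π[a](R) ⋈[a=e] π[e](S)) → 2
  π[e]((π[a](R) ⋈[a=e] π[e](S))) → 2

== RESULT ==
e
5
5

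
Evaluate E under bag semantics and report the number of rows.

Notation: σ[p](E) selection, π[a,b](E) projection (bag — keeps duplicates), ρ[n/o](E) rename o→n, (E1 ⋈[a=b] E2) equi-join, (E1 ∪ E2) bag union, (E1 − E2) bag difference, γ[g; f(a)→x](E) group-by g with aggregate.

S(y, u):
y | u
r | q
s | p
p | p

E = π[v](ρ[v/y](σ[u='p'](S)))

Subexpression sizes:
  S → 3
  σ[u='p'](S) → 2
  ρ[v/y](σ[u='p'](S)) → 2
  π[v](ρ[v/y](σ[u='p'](S))) → 2

|E| = 2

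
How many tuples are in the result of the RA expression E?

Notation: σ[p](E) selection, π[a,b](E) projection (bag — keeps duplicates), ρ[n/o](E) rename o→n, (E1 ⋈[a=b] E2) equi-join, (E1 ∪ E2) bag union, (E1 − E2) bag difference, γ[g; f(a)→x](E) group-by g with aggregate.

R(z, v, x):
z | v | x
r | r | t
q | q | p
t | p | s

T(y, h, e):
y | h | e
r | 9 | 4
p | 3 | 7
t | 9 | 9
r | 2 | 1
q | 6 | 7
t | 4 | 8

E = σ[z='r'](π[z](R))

Stepwise |·|:
  R → 3
  π[z](R) → 3
  σ[z='r'](π[z](R)) → 1

|E| = 1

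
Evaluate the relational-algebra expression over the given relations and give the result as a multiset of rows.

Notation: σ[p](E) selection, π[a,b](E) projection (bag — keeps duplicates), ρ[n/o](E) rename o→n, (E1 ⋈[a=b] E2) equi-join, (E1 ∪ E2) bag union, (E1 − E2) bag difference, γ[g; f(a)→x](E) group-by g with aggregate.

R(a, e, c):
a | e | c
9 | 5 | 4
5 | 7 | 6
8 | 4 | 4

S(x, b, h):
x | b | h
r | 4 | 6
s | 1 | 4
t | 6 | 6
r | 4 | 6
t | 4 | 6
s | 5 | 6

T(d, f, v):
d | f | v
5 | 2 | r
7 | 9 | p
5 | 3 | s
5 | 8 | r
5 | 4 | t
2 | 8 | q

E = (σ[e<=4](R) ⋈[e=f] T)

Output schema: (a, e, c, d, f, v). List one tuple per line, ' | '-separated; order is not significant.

Subexpression sizes:
  R → 3
  σ[e<=4](R) → 1
  T → 6
  (σ[e<=4](R) ⋈[e=f] T) → 1

== RESULT ==
a | e | c | d | f | v
8 | 4 | 4 | 5 | 4 | t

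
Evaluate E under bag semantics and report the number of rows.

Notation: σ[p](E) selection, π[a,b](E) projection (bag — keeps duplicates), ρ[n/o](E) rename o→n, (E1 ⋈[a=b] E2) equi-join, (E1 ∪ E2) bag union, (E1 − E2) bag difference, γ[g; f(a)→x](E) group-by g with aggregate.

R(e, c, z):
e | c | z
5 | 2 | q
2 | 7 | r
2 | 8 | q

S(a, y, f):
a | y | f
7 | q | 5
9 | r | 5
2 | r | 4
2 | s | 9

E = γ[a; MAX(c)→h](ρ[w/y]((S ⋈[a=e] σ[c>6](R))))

Per-node cardinality:
  S → 4
  R → 3
  σ[c>6](R) → 2
  (S ⋈[a=e] σ[c>6](R)) → 4
  ρ[w/y]((S ⋈[a=e] σ[c>6](R))) → 4
  γ[a; MAX(c)→h](ρ[w/y]((S ⋈[a=e] σ[c>6](R)))) → 1

|E| = 1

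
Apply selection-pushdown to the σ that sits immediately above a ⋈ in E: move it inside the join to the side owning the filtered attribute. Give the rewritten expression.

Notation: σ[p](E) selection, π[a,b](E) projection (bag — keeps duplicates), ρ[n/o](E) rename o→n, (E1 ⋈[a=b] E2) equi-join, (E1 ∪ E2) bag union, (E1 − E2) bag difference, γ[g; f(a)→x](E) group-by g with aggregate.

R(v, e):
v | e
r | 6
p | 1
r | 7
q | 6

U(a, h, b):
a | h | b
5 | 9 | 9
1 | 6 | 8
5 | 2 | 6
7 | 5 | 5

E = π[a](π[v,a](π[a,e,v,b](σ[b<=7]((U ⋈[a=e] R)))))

σ filters on b, owned by the left side.
E' = π[a](π[v,a](π[a,e,v,b]((σ[b<=7](U) ⋈[a=e] R))))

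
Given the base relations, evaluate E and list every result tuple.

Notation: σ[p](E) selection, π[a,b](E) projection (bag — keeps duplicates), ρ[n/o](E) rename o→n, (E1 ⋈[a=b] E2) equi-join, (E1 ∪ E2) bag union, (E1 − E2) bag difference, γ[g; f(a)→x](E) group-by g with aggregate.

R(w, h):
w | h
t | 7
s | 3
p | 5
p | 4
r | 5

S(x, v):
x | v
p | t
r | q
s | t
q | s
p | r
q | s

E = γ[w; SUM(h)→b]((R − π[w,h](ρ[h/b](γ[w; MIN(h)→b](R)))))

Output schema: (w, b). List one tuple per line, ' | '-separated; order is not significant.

Row counts bottom-up:
  R → 5
  R → 5
  γ[w; MIN(h)→b](R) → 4
  ρ[h/b](γ[w; MIN(h)→b](R)) → 4
  π[w,h](ρ[h/b](γ[w; MIN(h)→b](R))) → 4
  (R − π[w,h](ρ[h/b](γ[w; MIN(h)→b](R)))) → 1
  γ[w; SUM(h)→b]((R − π[w,h](ρ[h/b](γ[w; MIN(h)→b](R))))) → 1

== RESULT ==
w | b
p | 5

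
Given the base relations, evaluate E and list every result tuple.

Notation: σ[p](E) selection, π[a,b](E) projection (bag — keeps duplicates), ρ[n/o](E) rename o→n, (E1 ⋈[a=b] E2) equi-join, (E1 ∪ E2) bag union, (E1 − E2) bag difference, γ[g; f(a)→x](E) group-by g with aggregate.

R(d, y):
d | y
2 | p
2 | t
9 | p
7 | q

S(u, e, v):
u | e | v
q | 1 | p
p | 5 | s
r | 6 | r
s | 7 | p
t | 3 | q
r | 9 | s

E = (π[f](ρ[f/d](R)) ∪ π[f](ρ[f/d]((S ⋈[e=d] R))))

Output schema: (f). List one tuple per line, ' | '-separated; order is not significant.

Per-node cardinality:
  R → 4
  ρ[f/d](R) → 4
  π[f](ρ[f/d](R)) → 4
  S → 6
  R → 4
  (S ⋈[e=d] R) → 2
  ρ[f/d]((S ⋈[e=d] R)) → 2
  π[f](ρ[f/d]((S ⋈[e=d] R))) → 2
  (π[f](ρ[f/d](R)) ∪ π[f](ρ[f/d]((S ⋈[e=d] R)))) → 6

== RESULT ==
f
2
2
7
7
9
9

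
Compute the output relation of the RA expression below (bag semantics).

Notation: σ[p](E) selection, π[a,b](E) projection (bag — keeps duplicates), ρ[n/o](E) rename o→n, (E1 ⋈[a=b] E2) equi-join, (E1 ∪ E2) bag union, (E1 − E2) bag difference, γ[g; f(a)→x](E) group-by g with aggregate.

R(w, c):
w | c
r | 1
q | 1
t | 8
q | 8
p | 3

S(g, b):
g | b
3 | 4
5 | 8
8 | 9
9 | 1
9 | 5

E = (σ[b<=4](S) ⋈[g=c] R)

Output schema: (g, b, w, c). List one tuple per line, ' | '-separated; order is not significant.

Per-node cardinality:
  S → 5
  σ[b<=4](S) → 2
  R → 5
  (σ[b<=4](S) ⋈[g=c] R) → 1

== RESULT ==
g | b | w | c
3 | 4 | p | 3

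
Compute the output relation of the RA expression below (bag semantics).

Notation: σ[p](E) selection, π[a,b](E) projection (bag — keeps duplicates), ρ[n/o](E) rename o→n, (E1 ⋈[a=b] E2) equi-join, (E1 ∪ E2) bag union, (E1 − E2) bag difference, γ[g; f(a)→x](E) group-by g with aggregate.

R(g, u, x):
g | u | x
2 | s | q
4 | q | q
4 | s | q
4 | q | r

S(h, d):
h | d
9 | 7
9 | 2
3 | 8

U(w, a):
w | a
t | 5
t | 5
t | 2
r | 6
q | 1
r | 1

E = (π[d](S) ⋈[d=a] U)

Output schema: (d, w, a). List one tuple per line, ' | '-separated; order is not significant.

Stepwise |·|:
  S → 3
  π[d](S) → 3
  U → 6
  (π[d](S) ⋈[d=a] U) → 1

== RESULT ==
d | w | a
2 | t | 2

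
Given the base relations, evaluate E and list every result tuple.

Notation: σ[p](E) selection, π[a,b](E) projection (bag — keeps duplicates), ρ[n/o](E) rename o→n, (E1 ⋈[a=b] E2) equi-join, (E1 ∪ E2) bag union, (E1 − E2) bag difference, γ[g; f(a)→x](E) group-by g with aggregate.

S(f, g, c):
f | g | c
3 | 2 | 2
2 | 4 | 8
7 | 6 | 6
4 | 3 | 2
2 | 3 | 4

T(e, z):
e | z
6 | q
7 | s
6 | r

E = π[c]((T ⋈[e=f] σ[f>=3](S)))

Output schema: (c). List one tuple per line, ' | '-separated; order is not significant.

Row counts bottom-up:
  T → 3
  S → 5
  σ[f>=3](S) → 3
  (T ⋈[e=f] σ[f>=3](S)) → 1
  π[c]((T ⋈[e=f] σ[f>=3](S))) → 1

== RESULT ==
c
6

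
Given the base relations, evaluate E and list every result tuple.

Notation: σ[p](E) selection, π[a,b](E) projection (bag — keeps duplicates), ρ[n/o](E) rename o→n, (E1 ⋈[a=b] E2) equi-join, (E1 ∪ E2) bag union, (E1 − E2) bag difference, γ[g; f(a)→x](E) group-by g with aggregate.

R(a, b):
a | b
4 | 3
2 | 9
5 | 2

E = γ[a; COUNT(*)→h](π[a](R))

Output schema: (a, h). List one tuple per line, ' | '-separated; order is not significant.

Per-node cardinality:
  R → 3
  π[a](R) → 3
  γ[a; COUNT(*)→h](π[a](R)) → 3

== RESULT ==
a | h
2 | 1
4 | 1
5 | 1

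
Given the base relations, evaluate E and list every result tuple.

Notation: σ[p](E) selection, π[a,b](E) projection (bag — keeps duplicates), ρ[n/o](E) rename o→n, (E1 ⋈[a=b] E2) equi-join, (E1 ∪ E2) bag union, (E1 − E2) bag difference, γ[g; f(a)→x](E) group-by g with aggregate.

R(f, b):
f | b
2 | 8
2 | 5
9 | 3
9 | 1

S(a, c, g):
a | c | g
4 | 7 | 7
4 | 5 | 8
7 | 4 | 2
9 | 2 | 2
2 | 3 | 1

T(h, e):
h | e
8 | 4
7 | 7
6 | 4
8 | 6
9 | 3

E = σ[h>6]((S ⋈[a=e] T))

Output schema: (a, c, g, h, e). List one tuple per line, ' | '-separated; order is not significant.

Row counts bottom-up:
  S → 5
  T → 5
  (S ⋈[a=e] T) → 5
  σ[h>6]((S ⋈[a=e] T)) → 3

== RESULT ==
a | c | g | h | e
4 | 5 | 8 | 8 | 4
4 | 7 | 7 | 8 | 4
7 | 4 | 2 | 7 | 7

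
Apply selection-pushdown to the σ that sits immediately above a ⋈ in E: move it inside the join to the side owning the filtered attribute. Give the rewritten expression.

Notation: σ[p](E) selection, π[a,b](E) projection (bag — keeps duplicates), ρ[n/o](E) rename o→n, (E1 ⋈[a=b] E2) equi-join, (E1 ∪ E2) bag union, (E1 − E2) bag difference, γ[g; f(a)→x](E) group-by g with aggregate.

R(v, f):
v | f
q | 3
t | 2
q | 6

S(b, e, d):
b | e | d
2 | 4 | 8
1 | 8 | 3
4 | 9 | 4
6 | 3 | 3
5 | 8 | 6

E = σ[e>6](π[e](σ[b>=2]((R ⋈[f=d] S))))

σ filters on b, owned by the right side.
E' = σ[e>6](π[e]((R ⋈[f=d] σ[b>=2](S))))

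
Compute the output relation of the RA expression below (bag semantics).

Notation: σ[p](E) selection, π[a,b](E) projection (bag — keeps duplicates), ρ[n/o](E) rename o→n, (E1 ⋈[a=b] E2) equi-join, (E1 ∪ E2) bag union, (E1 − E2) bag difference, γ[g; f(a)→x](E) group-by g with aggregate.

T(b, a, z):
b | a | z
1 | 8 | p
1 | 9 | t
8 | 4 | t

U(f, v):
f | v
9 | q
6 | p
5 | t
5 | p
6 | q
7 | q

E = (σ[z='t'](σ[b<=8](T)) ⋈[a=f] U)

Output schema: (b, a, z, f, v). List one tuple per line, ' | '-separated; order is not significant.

Stepwise |·|:
  T → 3
  σ[b<=8](T) → 3
  σ[z='t'](σ[b<=8](T)) → 2
  U → 6
  (σ[z='t'](σ[b<=8](T)) ⋈[a=f] U) → 1

== RESULT ==
b | a | z | f | v
1 | 9 | t | 9 | q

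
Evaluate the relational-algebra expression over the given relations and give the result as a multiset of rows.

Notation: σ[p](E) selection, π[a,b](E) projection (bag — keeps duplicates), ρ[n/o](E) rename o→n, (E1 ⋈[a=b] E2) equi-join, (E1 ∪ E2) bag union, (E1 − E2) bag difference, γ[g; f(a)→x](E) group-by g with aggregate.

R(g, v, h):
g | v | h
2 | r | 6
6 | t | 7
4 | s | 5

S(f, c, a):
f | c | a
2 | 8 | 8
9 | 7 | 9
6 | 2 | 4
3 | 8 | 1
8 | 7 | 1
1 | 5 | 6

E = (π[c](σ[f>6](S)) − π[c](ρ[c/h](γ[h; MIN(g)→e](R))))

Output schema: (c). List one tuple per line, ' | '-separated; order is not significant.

Subexpression sizes:
  S → 6
  σ[f>6](S) → 2
  π[c](σ[f>6](S)) → 2
  R → 3
  γ[h; MIN(g)→e](R) → 3
  ρ[c/h](γ[h; MIN(g)→e](R)) → 3
  π[c](ρ[c/h](γ[h; MIN(g)→e](R))) → 3
  (π[c](σ[f>6](S)) − π[c](ρ[c/h](γ[h; MIN(g)→e](R)))) → 1

== RESULT ==
c
7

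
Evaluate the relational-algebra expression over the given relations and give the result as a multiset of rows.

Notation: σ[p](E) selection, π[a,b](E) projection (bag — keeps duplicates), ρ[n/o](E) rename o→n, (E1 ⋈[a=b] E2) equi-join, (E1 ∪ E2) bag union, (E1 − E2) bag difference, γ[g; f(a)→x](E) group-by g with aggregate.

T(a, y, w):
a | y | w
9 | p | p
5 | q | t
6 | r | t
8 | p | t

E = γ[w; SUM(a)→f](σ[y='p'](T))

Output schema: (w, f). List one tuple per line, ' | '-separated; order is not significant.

Per-node cardinality:
  T → 4
  σ[y='p'](T) → 2
  γ[w; SUM(a)→f](σ[y='p'](T)) → 2

== RESULT ==
w | f
p | 9
t | 8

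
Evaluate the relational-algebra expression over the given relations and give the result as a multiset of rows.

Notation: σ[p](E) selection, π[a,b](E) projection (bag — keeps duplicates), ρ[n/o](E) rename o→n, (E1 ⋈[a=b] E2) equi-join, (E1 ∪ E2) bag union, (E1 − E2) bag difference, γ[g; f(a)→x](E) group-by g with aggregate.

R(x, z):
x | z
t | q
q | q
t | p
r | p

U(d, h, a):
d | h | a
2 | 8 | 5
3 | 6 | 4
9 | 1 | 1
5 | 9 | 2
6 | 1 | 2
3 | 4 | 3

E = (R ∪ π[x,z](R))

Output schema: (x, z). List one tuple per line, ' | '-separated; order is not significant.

Subexpression sizes:
  R → 4
  R → 4
  π[x,z](R) → 4
  (R ∪ π[x,z](R)) → 8

== RESULT ==
x | z
q | q
q | q
r | p
r | p
t | p
t | p
t | q
t | q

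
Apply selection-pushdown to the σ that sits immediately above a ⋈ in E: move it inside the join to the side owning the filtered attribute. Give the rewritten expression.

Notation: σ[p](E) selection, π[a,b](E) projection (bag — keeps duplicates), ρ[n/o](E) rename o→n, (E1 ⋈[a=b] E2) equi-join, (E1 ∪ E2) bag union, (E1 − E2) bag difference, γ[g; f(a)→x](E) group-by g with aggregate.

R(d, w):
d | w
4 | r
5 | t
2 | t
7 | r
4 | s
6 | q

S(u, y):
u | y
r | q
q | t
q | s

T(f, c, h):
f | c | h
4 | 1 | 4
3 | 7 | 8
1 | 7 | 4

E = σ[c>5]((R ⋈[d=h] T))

σ filters on c, owned by the right side.
E' = (R ⋈[d=h] σ[c>5](T))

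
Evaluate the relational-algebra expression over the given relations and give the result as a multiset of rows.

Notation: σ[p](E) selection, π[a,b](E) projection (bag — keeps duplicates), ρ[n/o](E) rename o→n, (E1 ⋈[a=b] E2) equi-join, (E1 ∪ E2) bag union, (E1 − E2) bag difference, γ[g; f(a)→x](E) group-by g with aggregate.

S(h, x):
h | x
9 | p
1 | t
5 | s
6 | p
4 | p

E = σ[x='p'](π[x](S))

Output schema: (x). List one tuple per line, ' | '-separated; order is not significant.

Per-node cardinality:
  S → 5
  π[x](S) → 5
  σ[x='p'](π[x](S)) → 3

== RESULT ==
x
p
p
p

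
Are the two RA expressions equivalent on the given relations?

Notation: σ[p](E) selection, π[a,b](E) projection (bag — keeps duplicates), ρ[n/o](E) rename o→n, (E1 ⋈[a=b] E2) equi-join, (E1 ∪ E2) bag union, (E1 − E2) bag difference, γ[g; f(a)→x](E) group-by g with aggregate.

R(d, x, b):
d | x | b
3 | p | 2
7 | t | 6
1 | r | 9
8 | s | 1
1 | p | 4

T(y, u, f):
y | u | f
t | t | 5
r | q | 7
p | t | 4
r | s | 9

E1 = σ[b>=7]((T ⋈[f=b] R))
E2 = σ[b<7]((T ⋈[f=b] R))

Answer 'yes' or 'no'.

E1 stepwise |·|:
  T → 4
  R → 5
  (T ⋈[f=b] R) → 2
  σ[b>=7]((T ⋈[f=b] R)) → 1
E2 stepwise |·|:
  T → 4
  R → 5
  (T ⋈[f=b] R) → 2
  σ[b<7]((T ⋈[f=b] R)) → 1

E1 result:
y | u | f | d | x | b
r | s | 9 | 1 | r | 9
E2 result:
y | u | f | d | x | b
p | t | 4 | 1 | p | 4
Witness: ('p', 't', 4, 1, 'p', 4) appears 0× in E1 but 1× in E2.

no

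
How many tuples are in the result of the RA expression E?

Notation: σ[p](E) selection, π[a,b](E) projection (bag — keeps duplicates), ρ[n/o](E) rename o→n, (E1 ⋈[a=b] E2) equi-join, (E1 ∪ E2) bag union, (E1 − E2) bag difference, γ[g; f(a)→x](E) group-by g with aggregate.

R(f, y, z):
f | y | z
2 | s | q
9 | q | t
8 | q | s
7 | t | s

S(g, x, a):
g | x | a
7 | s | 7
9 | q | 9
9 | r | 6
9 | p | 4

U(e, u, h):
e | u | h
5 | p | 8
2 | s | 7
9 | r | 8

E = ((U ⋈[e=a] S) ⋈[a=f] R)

Subexpression sizes:
  U → 3
  S → 4
  (U ⋈[e=a] S) → 1
  R → 4
  ((U ⋈[e=a] S) ⋈[a=f] R) → 1

|E| = 1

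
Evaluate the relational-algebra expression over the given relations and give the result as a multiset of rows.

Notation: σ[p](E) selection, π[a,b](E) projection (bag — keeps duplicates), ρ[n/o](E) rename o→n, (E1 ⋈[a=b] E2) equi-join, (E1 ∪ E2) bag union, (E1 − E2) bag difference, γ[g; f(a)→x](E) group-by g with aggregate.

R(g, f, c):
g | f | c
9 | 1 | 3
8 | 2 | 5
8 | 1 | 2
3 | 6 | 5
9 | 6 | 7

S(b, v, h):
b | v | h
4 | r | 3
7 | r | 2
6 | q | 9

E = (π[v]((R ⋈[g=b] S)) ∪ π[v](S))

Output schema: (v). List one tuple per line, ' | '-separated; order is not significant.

Stepwise |·|:
  R → 5
  S → 3
  (R ⋈[g=b] S) → 0
  π[v]((R ⋈[g=b] S)) → 0
  S → 3
  π[v](S) → 3
  (π[v]((R ⋈[g=b] S)) ∪ π[v](S)) → 3

== RESULT ==
v
q
r
r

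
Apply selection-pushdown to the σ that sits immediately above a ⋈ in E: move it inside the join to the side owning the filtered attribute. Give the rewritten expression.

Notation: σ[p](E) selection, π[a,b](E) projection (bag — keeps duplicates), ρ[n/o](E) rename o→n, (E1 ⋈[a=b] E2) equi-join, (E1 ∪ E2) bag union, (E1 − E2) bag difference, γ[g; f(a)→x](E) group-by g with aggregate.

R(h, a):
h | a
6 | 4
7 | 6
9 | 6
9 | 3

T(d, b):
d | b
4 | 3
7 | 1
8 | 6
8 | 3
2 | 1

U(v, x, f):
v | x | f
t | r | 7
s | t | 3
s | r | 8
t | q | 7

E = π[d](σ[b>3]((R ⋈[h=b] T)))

σ filters on b, owned by the right side.
E' = π[d]((R ⋈[h=b] σ[b>3](T)))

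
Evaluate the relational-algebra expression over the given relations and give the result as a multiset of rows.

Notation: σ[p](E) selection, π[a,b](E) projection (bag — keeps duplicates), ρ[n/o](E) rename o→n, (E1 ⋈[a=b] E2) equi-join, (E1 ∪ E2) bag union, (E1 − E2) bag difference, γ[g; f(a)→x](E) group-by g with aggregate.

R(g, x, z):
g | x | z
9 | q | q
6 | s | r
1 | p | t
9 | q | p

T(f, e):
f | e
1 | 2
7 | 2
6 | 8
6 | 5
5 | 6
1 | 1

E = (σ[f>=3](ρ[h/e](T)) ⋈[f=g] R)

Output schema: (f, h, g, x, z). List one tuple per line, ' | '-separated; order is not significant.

Subexpression sizes:
  T → 6
  ρ[h/e](T) → 6
  σ[f>=3](ρ[h/e](T)) → 4
  R → 4
  (σ[f>=3](ρ[h/e](T)) ⋈[f=g] R) → 2

== RESULT ==
f | h | g | x | z
6 | 5 | 6 | s | r
6 | 8 | 6 | s | r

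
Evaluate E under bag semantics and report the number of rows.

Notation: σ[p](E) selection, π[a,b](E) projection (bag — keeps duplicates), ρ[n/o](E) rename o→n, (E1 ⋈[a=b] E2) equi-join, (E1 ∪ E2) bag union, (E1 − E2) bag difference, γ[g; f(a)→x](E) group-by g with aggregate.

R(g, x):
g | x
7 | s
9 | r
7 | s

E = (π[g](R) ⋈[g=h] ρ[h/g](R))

Stepwise |·|:
  R → 3
  π[g](R) → 3
  R → 3
  ρ[h/g](R) → 3
  (π[g](R) ⋈[g=h] ρ[h/g](R)) → 5

|E| = 5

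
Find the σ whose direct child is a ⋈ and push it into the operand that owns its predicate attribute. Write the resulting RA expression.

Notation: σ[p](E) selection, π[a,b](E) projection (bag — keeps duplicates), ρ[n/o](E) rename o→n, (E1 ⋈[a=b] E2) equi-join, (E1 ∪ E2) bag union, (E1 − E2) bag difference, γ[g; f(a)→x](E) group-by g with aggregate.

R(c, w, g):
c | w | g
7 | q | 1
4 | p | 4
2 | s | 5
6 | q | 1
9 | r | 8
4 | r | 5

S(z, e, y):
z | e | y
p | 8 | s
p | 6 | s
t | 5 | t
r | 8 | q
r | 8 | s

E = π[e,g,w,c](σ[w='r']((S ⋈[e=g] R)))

σ filters on w, owned by the right side.
E' = π[e,g,w,c]((S ⋈[e=g] σ[w='r'](R)))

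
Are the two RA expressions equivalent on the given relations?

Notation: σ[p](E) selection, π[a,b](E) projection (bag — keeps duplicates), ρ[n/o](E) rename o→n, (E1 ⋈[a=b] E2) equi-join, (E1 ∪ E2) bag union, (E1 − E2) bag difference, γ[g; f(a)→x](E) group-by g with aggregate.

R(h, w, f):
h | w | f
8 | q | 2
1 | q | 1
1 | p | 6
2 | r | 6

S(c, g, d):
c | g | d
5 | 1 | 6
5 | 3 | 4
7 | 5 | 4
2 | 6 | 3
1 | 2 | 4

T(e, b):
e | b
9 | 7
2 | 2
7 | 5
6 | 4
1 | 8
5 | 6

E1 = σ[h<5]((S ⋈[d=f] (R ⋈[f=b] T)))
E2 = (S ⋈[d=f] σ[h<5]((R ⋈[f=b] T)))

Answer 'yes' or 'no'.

E1 subexpression sizes:
  S → 5
  R → 4
  T → 6
  (R ⋈[f=b] T) → 3
  (S ⋈[d=f] (R ⋈[f=b] T)) → 2
  σ[h<5]((S ⋈[d=f] (R ⋈[f=b] T))) → 2
E2 subexpression sizes:
  S → 5
  R → 4
  T → 6
  (R ⋈[f=b] T) → 3
  σ[h<5]((R ⋈[f=b] T)) → 2
  (S ⋈[d=f] σ[h<5]((R ⋈[f=b] T))) → 2

E1 and E2 produce the same multiset:
c | g | d | h | w | f | e | b
5 | 1 | 6 | 1 | p | 6 | 5 | 6
5 | 1 | 6 | 2 | r | 6 | 5 | 6

yes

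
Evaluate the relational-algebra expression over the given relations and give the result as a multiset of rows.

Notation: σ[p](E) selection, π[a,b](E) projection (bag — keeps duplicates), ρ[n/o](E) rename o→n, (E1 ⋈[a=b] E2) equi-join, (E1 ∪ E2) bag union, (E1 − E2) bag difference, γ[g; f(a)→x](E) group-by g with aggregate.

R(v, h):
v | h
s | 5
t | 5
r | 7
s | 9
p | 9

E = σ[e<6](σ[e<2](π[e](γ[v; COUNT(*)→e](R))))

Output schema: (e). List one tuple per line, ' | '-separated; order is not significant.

Subexpression sizes:
  R → 5
  γ[v; COUNT(*)→e](R) → 4
  π[e](γ[v; COUNT(*)→e](R)) → 4
  σ[e<2](π[e](γ[v; COUNT(*)→e](R))) → 3
  σ[e<6](σ[e<2](π[e](γ[v; COUNT(*)→e](R)))) → 3

== RESULT ==
e
1
1
1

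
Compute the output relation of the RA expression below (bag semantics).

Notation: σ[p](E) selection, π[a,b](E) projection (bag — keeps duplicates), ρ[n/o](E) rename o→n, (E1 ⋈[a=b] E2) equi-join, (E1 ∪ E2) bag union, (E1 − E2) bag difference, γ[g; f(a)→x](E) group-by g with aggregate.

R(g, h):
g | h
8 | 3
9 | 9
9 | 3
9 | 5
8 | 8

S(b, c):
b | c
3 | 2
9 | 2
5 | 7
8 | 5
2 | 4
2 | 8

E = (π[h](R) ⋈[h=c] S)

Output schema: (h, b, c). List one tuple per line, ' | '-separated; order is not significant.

Per-node cardinality:
  R → 5
  π[h](R) → 5
  S → 6
  (π[h](R) ⋈[h=c] S) → 2

== RESULT ==
h | b | c
5 | 8 | 5
8 | 2 | 8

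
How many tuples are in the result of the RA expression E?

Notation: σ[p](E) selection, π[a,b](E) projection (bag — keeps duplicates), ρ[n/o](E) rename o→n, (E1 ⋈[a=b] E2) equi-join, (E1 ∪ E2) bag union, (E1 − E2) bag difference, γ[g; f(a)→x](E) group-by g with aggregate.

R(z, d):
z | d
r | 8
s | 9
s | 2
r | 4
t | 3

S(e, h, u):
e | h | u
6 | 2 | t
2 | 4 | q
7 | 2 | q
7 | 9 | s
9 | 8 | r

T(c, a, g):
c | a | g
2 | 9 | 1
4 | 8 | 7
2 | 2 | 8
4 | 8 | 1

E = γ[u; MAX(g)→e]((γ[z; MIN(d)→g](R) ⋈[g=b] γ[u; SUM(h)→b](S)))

Stepwise |·|:
  R → 5
  γ[z; MIN(d)→g](R) → 3
  S → 5
  γ[u; SUM(h)→b](S) → 4
  (γ[z; MIN(d)→g](R) ⋈[g=b] γ[u; SUM(h)→b](S)) → 1
  γ[u; MAX(g)→e]((γ[z; MIN(d)→g](R) ⋈[g=b] γ[u; SUM(h)→b](S))) → 1

|E| = 1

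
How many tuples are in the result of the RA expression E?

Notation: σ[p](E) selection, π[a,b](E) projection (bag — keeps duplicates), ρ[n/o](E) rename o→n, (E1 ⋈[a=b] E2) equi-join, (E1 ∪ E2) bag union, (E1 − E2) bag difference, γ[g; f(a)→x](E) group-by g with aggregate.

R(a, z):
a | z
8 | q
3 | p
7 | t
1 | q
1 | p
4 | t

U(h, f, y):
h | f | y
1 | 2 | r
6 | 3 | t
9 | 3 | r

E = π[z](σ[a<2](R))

Subexpression sizes:
  R → 6
  σ[a<2](R) → 2
  π[z](σ[a<2](R)) → 2

|E| = 2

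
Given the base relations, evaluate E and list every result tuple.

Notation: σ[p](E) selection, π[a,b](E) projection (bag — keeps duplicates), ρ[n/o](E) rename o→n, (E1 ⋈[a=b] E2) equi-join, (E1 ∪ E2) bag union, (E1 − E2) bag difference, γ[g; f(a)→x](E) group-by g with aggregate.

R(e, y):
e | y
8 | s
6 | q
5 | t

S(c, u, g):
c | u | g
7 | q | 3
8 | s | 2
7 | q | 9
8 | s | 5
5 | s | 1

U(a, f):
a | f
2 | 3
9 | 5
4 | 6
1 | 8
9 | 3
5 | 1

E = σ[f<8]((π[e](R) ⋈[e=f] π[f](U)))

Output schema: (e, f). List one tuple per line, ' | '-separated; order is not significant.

Per-node cardinality:
  R → 3
  π[e](R) → 3
  U → 6
  π[f](U) → 6
  (π[e](R) ⋈[e=f] π[f](U)) → 3
  σ[f<8]((π[e](R) ⋈[e=f] π[f](U))) → 2

== RESULT ==
e | f
5 | 5
6 | 6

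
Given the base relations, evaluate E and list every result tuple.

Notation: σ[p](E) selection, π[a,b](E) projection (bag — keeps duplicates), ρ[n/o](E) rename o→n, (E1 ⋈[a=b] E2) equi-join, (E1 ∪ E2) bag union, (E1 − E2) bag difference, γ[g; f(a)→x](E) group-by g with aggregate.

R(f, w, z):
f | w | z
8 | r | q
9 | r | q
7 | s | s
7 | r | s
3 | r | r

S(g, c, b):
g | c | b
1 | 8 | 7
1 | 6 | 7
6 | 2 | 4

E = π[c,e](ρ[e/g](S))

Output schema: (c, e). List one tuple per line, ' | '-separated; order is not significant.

Row counts bottom-up:
  S → 3
  ρ[e/g](S) → 3
  π[c,e](ρ[e/g](S)) → 3

== RESULT ==
c | e
2 | 6
6 | 1
8 | 1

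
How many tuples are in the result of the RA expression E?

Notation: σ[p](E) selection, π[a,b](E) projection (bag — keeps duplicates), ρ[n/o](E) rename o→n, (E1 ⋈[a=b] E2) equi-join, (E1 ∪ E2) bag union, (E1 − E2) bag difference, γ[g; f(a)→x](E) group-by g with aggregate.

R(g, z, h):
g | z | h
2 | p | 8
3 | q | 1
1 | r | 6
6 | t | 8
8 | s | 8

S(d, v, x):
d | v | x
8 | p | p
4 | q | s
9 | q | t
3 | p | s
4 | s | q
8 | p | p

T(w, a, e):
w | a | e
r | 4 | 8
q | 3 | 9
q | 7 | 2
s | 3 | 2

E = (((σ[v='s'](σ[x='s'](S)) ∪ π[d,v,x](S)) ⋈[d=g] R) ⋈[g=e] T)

Per-node cardinality:
  S → 6
  σ[x='s'](S) → 2
  σ[v='s'](σ[x='s'](S)) → 0
  S → 6
  π[d,v,x](S) → 6
  (σ[v='s'](σ[x='s'](S)) ∪ π[d,v,x](S)) → 6
  R → 5
  ((σ[v='s'](σ[x='s'](S)) ∪ π[d,v,x](S)) ⋈[d=g] R) → 3
  T → 4
  (((σ[v='s'](σ[x='s'](S)) ∪ π[d,v,x](S)) ⋈[d=g] R) ⋈[g=e] T) → 2

|E| = 2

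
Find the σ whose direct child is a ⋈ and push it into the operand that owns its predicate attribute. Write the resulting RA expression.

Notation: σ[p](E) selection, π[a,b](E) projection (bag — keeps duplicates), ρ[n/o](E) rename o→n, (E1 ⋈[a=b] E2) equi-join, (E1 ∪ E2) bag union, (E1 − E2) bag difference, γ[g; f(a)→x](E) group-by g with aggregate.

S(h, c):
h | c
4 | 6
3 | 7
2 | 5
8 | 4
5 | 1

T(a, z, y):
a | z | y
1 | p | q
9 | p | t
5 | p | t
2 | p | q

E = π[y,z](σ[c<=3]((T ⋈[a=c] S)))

σ filters on c, owned by the right side.
E' = π[y,z]((T ⋈[a=c] σ[c<=3](S)))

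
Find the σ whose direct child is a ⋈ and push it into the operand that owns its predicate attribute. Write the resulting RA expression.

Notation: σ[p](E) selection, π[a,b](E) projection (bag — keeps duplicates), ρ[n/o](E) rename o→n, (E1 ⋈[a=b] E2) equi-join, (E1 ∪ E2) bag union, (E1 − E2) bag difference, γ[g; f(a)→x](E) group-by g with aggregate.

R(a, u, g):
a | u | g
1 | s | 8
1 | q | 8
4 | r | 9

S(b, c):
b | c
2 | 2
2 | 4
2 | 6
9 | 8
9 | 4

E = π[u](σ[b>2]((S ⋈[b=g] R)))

σ filters on b, owned by the left side.
E' = π[u]((σ[b>2](S) ⋈[b=g] R))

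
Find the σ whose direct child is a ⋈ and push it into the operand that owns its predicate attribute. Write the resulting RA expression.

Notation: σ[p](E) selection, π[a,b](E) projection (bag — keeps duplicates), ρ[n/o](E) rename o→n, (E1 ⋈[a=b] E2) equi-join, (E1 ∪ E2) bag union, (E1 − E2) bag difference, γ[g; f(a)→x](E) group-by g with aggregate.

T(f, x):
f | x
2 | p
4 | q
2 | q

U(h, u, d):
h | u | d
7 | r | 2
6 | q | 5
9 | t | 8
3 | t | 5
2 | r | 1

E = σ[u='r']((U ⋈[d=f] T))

σ filters on u, owned by the left side.
E' = (σ[u='r'](U) ⋈[d=f] T)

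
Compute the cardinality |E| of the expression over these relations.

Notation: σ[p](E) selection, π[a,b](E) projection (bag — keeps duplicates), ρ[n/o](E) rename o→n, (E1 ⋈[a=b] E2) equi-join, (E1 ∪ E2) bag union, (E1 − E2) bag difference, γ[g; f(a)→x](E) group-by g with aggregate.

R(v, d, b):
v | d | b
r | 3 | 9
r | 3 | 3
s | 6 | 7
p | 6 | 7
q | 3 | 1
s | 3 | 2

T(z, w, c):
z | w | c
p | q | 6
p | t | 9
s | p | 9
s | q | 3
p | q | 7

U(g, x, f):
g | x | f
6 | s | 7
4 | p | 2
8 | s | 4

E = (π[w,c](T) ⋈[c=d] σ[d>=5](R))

Per-node cardinality:
  T → 5
  π[w,c](T) → 5
  R → 6
  σ[d>=5](R) → 2
  (π[w,c](T) ⋈[c=d] σ[d>=5](R)) → 2

|E| = 2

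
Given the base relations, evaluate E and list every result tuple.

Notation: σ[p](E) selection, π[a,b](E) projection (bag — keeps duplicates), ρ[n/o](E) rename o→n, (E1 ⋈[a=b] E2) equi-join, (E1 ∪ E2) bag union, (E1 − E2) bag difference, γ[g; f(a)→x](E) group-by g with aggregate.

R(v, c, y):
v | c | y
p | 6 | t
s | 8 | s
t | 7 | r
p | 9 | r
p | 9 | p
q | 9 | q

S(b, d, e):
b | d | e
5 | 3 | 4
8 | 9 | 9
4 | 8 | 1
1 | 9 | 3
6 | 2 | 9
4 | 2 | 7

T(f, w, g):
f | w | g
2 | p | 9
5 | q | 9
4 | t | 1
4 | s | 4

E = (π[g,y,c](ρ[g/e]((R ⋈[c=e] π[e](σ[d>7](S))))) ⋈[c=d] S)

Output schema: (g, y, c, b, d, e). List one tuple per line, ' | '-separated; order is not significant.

Subexpression sizes:
  R → 6
  S → 6
  σ[d>7](S) → 3
  π[e](σ[d>7](S)) → 3
  (R ⋈[c=e] π[e](σ[d>7](S))) → 3
  ρ[g/e]((R ⋈[c=e] π[e](σ[d>7](S)))) → 3
  π[g,y,c](ρ[g/e]((R ⋈[c=e] π[e](σ[d>7](S))))) → 3
  S → 6
  (π[g,y,c](ρ[g/e]((R ⋈[c=e] π[e](σ[d>7](S))))) ⋈[c=d] S) → 6

== RESULT ==
g | y | c | b | d | e
9 | p | 9 | 1 | 9 | 3
9 | p | 9 | 8 | 9 | 9
9 | q | 9 | 1 | 9 | 3
9 | q | 9 | 8 | 9 | 9
9 | r | 9 | 1 | 9 | 3
9 | r | 9 | 8 | 9 | 9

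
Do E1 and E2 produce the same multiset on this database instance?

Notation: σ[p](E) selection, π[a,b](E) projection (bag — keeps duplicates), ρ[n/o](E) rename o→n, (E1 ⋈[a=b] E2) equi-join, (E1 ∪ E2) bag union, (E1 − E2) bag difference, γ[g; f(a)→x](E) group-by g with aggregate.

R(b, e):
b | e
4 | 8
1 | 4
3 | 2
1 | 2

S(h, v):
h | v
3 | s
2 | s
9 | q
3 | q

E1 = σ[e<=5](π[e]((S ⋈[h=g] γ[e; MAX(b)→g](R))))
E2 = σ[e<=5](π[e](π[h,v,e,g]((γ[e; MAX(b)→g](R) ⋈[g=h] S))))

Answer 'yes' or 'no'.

E1 stepwise |·|:
  S → 4
  R → 4
  γ[e; MAX(b)→g](R) → 3
  (S ⋈[h=g] γ[e; MAX(b)→g](R)) → 2
  π[e]((S ⋈[h=g] γ[e; MAX(b)→g](R))) → 2
  σ[e<=5](π[e]((S ⋈[h=g] γ[e; MAX(b)→g](R)))) → 2
E2 stepwise |·|:
  R → 4
  γ[e; MAX(b)→g](R) → 3
  S → 4
  (γ[e; MAX(b)→g](R) ⋈[g=h] S) → 2
  π[h,v,e,g]((γ[e; MAX(b)→g](R) ⋈[g=h] S)) → 2
  π[e](π[h,v,e,g]((γ[e; MAX(b)→g](R) ⋈[g=h] S))) → 2
  σ[e<=5](π[e](π[h,v,e,g]((γ[e; MAX(b)→g](R) ⋈[g=h] S)))) → 2

E1 and E2 produce the same multiset:
e
2
2

yes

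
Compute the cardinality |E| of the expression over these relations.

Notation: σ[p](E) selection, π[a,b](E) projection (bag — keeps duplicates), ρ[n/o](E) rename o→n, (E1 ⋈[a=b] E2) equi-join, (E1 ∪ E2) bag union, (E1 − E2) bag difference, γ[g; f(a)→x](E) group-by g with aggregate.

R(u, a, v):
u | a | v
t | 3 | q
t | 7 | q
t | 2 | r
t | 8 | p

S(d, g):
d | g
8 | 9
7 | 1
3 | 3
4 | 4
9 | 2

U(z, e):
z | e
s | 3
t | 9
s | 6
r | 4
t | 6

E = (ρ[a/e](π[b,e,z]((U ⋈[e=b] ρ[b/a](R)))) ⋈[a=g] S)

Per-node cardinality:
  U → 5
  R → 4
  ρ[b/a](R) → 4
  (U ⋈[e=b] ρ[b/a](R)) → 1
  π[b,e,z]((U ⋈[e=b] ρ[b/a](R))) → 1
  ρ[a/e](π[b,e,z]((U ⋈[e=b] ρ[b/a](R)))) → 1
  S → 5
  (ρ[a/e](π[b,e,z]((U ⋈[e=b] ρ[b/a](R)))) ⋈[a=g] S) → 1

|E| = 1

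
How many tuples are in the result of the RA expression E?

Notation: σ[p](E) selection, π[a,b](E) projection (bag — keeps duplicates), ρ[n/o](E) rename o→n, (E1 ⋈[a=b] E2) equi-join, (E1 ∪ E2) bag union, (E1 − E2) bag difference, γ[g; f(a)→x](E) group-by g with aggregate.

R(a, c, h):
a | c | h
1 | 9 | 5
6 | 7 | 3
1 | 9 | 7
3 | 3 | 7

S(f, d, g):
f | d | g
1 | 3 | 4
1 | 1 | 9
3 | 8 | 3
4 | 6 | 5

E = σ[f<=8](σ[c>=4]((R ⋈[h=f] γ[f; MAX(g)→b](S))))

Row counts bottom-up:
  R → 4
  S → 4
  γ[f; MAX(g)→b](S) → 3
  (R ⋈[h=f] γ[f; MAX(g)→b](S)) → 1
  σ[c>=4]((R ⋈[h=f] γ[f; MAX(g)→b](S))) → 1
  σ[f<=8](σ[c>=4]((R ⋈[h=f] γ[f; MAX(g)→b](S)))) → 1

|E| = 1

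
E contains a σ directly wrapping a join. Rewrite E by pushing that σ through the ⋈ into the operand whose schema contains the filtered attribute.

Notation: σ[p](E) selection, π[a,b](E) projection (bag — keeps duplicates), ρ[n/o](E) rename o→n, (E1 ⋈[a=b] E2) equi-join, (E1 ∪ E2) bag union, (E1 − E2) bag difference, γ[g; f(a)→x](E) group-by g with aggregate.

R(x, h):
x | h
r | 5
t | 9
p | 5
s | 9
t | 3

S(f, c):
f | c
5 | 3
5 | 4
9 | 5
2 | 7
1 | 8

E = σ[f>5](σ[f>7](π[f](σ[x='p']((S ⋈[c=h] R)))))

σ filters on x, owned by the right side.
E' = σ[f>5](σ[f>7](π[f]((S ⋈[c=h] σ[x='p'](R)))))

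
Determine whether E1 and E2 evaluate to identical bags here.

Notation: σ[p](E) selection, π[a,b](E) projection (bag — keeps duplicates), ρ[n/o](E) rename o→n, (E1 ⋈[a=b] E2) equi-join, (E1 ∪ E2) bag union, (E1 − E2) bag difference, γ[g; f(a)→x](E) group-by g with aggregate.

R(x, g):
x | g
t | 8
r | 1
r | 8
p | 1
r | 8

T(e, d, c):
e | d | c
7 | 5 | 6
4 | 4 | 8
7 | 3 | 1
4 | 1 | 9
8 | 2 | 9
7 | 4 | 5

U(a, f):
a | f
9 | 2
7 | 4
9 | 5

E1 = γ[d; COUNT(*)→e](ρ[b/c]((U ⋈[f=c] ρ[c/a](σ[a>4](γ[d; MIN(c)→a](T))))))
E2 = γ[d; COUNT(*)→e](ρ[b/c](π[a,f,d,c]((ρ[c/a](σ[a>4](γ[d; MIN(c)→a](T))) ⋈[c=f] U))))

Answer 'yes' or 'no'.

E1 row counts bottom-up:
  U → 3
  T → 6
  γ[d; MIN(c)→a](T) → 5
  σ[a>4](γ[d; MIN(c)→a](T)) → 4
  ρ[c/a](σ[a>4](γ[d; MIN(c)→a](T))) → 4
  (U ⋈[f=c] ρ[c/a](σ[a>4](γ[d; MIN(c)→a](T)))) → 1
  ρ[b/c]((U ⋈[f=c] ρ[c/a](σ[a>4](γ[d; MIN(c)→a](T))))) → 1
  γ[d; COUNT(*)→e](ρ[b/c]((U ⋈[f=c] ρ[c/a](σ[a>4](γ[d; MIN(c)→a](T)))))) → 1
E2 row counts bottom-up:
  T → 6
  γ[d; MIN(c)→a](T) → 5
  σ[a>4](γ[d; MIN(c)→a](T)) → 4
  ρ[c/a](σ[a>4](γ[d; MIN(c)→a](T))) → 4
  U → 3
  (ρ[c/a](σ[a>4](γ[d; MIN(c)→a](T))) ⋈[c=f] U) → 1
  π[a,f,d,c]((ρ[c/a](σ[a>4](γ[d; MIN(c)→a](T))) ⋈[c=f] U)) → 1
  ρ[b/c](π[a,f,d,c]((ρ[c/a](σ[a>4](γ[d; MIN(c)→a](T))) ⋈[c=f] U))) → 1
  γ[d; COUNT(*)→e](ρ[b/c](π[a,f,d,c]((ρ[c/a](σ[a>4](γ[d; MIN(c)→a](T))) ⋈[c=f] U)))) → 1

E1 and E2 produce the same multiset:
d | e
4 | 1

yes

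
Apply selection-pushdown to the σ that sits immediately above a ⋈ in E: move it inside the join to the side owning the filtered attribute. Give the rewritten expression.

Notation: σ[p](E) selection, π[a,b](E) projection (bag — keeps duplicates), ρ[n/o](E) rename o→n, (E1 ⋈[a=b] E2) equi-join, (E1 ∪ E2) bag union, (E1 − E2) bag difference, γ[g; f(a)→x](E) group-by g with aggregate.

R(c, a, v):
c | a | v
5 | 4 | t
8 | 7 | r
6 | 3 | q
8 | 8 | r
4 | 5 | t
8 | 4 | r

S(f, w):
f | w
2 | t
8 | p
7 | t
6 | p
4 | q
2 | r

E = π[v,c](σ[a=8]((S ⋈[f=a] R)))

σ filters on a, owned by the right side.
E' = π[v,c]((S ⋈[f=a] σ[a=8](R)))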